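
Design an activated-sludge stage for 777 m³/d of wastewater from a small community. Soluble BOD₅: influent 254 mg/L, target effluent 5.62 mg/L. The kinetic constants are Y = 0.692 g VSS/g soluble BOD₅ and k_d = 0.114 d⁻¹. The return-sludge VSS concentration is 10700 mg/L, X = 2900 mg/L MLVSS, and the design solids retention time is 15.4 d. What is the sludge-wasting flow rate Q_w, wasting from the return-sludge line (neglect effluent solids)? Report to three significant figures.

Steady-state biomass mass balance: V·X·(1 + k_d·θ_c) = Y·Q·(S₀ − S)·θ_c, so V = 0.692 × 777 × (254 − 5.62) × 15.4 / [2900 × (1 + 0.114 × 15.4)] = 2.06×10^6 / 7991 = 257.4 m³.
Q_w = (V·X)/(θ_c X_r) = 257.4 × 2900 / (15.4 × 10700) = 4.529 m³/d.

Q_w ≈ 4.53 m³/d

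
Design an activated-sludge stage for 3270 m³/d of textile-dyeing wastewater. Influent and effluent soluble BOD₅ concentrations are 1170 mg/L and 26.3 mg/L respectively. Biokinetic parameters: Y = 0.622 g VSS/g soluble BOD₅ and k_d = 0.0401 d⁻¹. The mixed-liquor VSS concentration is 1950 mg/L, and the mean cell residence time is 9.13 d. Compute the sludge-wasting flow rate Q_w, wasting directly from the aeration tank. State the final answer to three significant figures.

Q_w ≈ 873 m³/d

Steady-state biomass mass balance: V·X·(1 + k_d·θ_c) = Y·Q·(S₀ − S)·θ_c, so V = 0.622 × 3270 × (1170 − 26.3) × 9.13 / [1950 × (1 + 0.0401 × 9.13)] = 2.12×10^7 / 2664 = 7973 m³.
With mixed-liquor wasting, θ_c = V/Q_w, so Q_w = V/θ_c = 7973/9.13 = 873.2 m³/d.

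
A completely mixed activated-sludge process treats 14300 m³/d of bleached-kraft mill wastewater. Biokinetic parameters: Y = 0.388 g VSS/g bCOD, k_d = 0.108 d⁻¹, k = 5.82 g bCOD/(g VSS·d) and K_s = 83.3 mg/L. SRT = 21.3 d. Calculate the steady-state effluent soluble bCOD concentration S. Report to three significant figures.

S ≈ 6.14 mg/L

For a completely mixed reactor with recycle the Lawrence–McCarty relation gives S = K_s·(1 + k_d·θ_c) / [θ_c·(Y·k − k_d) − 1] = 83.3 × (1 + 0.108 × 21.3) / [21.3 × (0.388 × 5.82 − 0.108) − 1] = 274.9 / 44.80 = 6.137 mg/L.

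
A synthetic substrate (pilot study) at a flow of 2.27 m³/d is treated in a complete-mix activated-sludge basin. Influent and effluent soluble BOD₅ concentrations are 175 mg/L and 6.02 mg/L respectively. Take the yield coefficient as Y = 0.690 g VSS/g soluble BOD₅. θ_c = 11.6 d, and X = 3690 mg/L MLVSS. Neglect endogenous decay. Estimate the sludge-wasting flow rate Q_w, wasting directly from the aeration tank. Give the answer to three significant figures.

Q_w ≈ 0.0717 m³/d

V·X = Y·Q·ΔS·θ_c gives V = 0.690 × 2.27 × (175 − 6.02) × 11.6 / 3690 = 0.8320 m³.
Wasting from the aeration tank: Q_w = V / θ_c = 0.8320 / 11.6 = 0.07173 m³/d.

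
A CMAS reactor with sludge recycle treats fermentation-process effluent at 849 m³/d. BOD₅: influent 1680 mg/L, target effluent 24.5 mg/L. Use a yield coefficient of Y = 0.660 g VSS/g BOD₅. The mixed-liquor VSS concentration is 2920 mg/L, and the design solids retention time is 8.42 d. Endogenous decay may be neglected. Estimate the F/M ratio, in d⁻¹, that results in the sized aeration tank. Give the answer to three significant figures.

F/M ≈ 0.183 d⁻¹

With k_d = 0 the design equation reduces to V = Y Q (S₀−S) θ_c / X = 0.660 × 849 × (1680 − 24.5) × 8.42 / 2920 = 2675 m³.
Food-to-microorganism ratio F/M = Q S₀ / (V X) = 849 × 1680 / (2675 × 2920) = 0.1826 d⁻¹.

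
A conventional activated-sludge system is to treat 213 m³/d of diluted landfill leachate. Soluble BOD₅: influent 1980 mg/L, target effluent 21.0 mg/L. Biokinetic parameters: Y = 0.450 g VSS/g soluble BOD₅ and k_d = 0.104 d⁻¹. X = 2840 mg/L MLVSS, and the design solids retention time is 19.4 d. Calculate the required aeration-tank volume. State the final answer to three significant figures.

V ≈ 425 m³

Steady-state biomass mass balance: V·X·(1 + k_d·θ_c) = Y·Q·(S₀ − S)·θ_c, so V = 0.450 × 213 × (1980 − 21.0) × 19.4 / [2840 × (1 + 0.104 × 19.4)] = 3.64×10^6 / 8570 = 425.1 m³.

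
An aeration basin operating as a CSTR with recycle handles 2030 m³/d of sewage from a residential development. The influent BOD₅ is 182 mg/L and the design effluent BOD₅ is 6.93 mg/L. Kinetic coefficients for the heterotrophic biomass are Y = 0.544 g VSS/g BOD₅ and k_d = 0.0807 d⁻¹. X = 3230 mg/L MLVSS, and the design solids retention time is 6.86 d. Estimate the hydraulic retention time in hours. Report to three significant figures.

Steady-state biomass mass balance: V·X·(1 + k_d·θ_c) = Y·Q·(S₀ − S)·θ_c, so V = 0.544 × 2030 × (182 − 6.93) × 6.86 / [3230 × (1 + 0.0807 × 6.86)] = 1.33×10^6 / 5018 = 264.3 m³.
HRT = V/Q = 264.3 m³ / 2030 m³·d⁻¹ = 0.1302 d × 24 = 3.125 h.

τ ≈ 3.12 h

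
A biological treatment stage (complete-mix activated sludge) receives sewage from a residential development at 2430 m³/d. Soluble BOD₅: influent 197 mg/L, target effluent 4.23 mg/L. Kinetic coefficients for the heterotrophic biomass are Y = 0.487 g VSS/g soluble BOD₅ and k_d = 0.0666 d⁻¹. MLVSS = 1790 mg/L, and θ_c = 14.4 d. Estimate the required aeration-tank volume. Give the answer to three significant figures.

Rearranging the biomass balance for a CMAS with decay, V = Y·Q·ΔS·θ_c / [X·(1+k_d θ_c)] = 0.487 × 2430 × (197 − 4.23) × 14.4 / [1790 × (1 + 0.0666 × 14.4)] = 3.29×10^6 / 3507 = 936.8 m³.

V ≈ 937 m³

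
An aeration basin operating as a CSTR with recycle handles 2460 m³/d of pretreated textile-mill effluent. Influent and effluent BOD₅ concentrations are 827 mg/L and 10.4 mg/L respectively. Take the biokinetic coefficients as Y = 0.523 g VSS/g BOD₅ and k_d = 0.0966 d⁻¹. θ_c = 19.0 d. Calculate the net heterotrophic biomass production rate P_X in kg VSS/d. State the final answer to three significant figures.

P_X ≈ 371 kg VSS/d

Y_obs = Y / (1 + k_d θ_c) = 0.523 / (1 + 0.0966 × 19.0) = 0.523 / 2.835 = 0.1845.
Mass of BOD₅ removed per day: Q(S₀ − S) = 2460 × 816.6 g/m³ = 2009 kg/d.
So the net sludge growth is P_X = 0.1845 × 2009 = 370.5 kg VSS/d.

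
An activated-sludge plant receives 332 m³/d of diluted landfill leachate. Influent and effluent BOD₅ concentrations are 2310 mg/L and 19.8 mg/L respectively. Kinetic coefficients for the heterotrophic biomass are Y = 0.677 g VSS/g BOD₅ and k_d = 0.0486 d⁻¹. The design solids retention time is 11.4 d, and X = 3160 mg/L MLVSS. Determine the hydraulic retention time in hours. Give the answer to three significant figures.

Steady-state biomass mass balance: V·X·(1 + k_d·θ_c) = Y·Q·(S₀ − S)·θ_c, so V = 0.677 × 332 × (2310 − 19.8) × 11.4 / [3160 × (1 + 0.0486 × 11.4)] = 5.87×10^6 / 4911 = 1195 m³.
HRT = V/Q = 1195 m³ / 332 m³·d⁻¹ = 3.599 d × 24 = 86.38 h.

τ ≈ 86.4 h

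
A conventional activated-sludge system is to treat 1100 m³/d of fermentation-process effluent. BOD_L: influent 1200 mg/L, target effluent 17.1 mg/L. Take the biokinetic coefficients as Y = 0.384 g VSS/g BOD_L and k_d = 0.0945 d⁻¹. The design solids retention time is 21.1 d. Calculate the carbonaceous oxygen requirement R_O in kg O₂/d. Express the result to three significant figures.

R_O ≈ 1060 kg O₂/d

Correct the yield for decay: Y_obs = Y/(1 + k_d θ_c) = 0.384 / (1 + 0.0945 × 21.1) = 0.384 / 2.994 = 0.1283.
ΔS = 1200 − 17.1 = 1183 mg/L, so the substrate removal rate is 1100 × 1183/1000 = 1301 kg BOD_L/d.
Net sludge production P_X = 0.1283 × 1301 = 166.9 kg VSS/d.
Carbonaceous O₂ demand = substrate oxidised − cell-mass equivalent = 1301 − 1.42 × 166.9 = 1064 kg O₂/d.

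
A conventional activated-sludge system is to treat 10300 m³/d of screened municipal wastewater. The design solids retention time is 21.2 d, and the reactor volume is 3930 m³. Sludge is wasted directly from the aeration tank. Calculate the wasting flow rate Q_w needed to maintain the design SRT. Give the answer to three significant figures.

Wasting from the aeration tank: Q_w = V / θ_c = 3930 / 21.2 = 185.4 m³/d.

Q_w ≈ 185 m³/d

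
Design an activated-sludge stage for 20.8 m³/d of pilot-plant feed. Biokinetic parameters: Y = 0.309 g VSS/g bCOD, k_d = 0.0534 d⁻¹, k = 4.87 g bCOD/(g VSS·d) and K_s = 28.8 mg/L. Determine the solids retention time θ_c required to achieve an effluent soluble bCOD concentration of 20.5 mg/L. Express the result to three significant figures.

θ_c ≈ 1.75 d

Specific growth rate at S = 20.5 mg/L: μ = YkS/(K_s+S) = 0.309·4.87·20.5/(28.8+20.5) = 0.6257 d⁻¹.
Then 1/θ_c = μ − k_d = 0.6257 − 0.0534 = 0.5723 d⁻¹, giving θ_c = 1.747 d.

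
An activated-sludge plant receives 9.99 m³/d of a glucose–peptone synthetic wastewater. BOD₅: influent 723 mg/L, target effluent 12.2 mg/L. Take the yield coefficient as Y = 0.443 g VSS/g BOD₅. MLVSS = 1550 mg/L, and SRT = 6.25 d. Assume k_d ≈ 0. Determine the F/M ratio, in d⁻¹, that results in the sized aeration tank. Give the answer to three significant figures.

V·X = Y·Q·ΔS·θ_c gives V = 0.443 × 9.99 × (723 − 12.2) × 6.25 / 1550 = 12.68 m³.
F/M = Q·S₀ / (V·X) = 9.99 × 723 / (12.68 × 1550) = 0.3674 g BOD₅·(g VSS·d)⁻¹.

F/M ≈ 0.367 d⁻¹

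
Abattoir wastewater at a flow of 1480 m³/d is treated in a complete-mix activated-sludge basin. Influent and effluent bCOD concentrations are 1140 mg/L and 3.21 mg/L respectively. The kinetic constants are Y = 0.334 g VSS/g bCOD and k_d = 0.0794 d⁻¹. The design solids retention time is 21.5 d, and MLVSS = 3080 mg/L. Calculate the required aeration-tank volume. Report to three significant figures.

V ≈ 1450 m³

Rearranging the biomass balance for a CMAS with decay, V = Y·Q·ΔS·θ_c / [X·(1+k_d θ_c)] = 0.334 × 1480 × (1140 − 3.21) × 21.5 / [3080 × (1 + 0.0794 × 21.5)] = 1.21×10^7 / 8338 = 1449 m³.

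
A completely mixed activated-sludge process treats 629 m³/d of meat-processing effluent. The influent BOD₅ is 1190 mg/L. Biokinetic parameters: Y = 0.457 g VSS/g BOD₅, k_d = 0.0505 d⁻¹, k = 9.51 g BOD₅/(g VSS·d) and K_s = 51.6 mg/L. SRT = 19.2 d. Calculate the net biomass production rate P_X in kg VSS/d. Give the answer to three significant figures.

P_X ≈ 173 kg VSS/d

Effluent substrate depends only on kinetics and SRT: S = K_s(1 + k_d θ_c) / [θ_c(Yk − k_d) − 1] = 51.6 × (1 + 0.0505 × 19.2) / [19.2 × (0.457 × 9.51 − 0.0505) − 1] = 101.6 / 81.47 = 1.247 mg/L.
Correct the yield for decay: Y_obs = Y/(1 + k_d θ_c) = 0.457 / (1 + 0.0505 × 19.2) = 0.457 / 1.970 = 0.2320.
Mass of BOD₅ removed per day: Q(S₀ − S) = 629 × 1189 g/m³ = 747.7 kg/d.
Biomass produced: P_X = Y_obs·Q·ΔS = 0.2320 × 747.7 ≈ 173.5 kg VSS/d.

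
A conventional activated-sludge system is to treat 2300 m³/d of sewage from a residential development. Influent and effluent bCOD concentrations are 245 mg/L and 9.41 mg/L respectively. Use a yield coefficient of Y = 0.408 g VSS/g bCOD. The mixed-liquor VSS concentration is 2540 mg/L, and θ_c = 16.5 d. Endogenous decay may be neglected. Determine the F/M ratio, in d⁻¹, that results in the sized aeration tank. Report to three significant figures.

Biomass mass balance (decay neglected): V·X = Y·Q·(S₀ − S)·θ_c, so V = 0.408 × 2300 × (245 − 9.41) × 16.5 / 2540 = 1436 m³.
Food-to-microorganism ratio F/M = Q S₀ / (V X) = 2300 × 245 / (1436 × 2540) = 0.1545 d⁻¹.

F/M ≈ 0.154 d⁻¹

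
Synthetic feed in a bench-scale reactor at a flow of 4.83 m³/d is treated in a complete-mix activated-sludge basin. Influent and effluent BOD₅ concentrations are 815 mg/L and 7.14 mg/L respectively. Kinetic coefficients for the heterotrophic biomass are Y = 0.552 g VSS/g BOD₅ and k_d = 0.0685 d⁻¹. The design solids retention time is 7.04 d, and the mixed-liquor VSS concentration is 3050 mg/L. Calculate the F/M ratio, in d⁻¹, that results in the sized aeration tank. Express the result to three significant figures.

From the SRT design equation V = Y Q (S₀−S) θ_c / [X (1 + k_d θ_c)] = 0.552 × 4.83 × (815 − 7.14) × 7.04 / [3050 × (1 + 0.0685 × 7.04)] = 1.52×10^4 / 4521 = 3.354 m³.
F/M = Q·S₀ / (V·X) = 4.83 × 815 / (3.354 × 3050) = 0.3848 g BOD₅·(g VSS·d)⁻¹.

F/M ≈ 0.385 d⁻¹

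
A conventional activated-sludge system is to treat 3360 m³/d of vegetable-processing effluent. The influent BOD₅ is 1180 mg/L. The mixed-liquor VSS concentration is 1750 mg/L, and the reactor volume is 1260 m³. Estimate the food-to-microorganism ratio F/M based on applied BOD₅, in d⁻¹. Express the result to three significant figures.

F/M ≈ 1.80 d⁻¹

Food-to-microorganism ratio F/M = Q S₀ / (V X) = 3360 × 1180 / (1260 × 1750) = 1.798 d⁻¹.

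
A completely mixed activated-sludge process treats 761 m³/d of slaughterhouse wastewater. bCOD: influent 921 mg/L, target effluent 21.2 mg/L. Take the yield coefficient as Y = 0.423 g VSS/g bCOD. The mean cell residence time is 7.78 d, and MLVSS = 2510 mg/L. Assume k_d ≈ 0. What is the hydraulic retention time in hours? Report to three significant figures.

τ ≈ 28.3 h

With k_d = 0 the design equation reduces to V = Y Q (S₀−S) θ_c / X = 0.423 × 761 × (921 − 21.2) × 7.78 / 2510 = 897.8 m³.
Hydraulic retention time τ = V/Q = 897.8 / 761 = 1.180 d = 28.31 h.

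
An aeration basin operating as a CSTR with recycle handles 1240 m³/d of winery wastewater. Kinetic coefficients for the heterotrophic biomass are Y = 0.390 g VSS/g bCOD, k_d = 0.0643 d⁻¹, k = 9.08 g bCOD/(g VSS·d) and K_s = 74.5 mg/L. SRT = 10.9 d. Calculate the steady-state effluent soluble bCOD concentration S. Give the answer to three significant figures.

S ≈ 3.43 mg/L

From the Monod/SRT balance for a CMAS, S = K_s·(1+k_d θ_c)/[θ_c·(Y k − k_d) − 1] = 74.5 × (1 + 0.0643 × 10.9) / [10.9 × (0.390 × 9.08 − 0.0643) − 1] = 126.7 / 36.90 = 3.434 mg/L.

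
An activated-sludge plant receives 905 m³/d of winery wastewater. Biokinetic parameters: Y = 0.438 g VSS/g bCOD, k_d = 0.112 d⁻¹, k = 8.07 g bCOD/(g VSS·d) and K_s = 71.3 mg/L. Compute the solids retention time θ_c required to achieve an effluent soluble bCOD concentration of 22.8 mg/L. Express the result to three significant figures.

Specific growth rate at S = 22.8 mg/L: μ = YkS/(K_s+S) = 0.438·8.07·22.8/(71.3+22.8) = 0.8564 d⁻¹.
1/θ_c = 0.8564 − 0.112 = 0.7444 d⁻¹, so θ_c = 1.343 d.

θ_c ≈ 1.34 d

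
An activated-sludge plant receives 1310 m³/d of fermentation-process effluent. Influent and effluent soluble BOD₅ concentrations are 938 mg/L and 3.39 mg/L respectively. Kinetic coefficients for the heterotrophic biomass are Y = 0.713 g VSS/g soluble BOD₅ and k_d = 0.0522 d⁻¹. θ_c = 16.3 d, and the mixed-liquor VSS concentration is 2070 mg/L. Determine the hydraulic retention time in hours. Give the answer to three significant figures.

From the SRT design equation V = Y Q (S₀−S) θ_c / [X (1 + k_d θ_c)] = 0.713 × 1310 × (938 − 3.39) × 16.3 / [2070 × (1 + 0.0522 × 16.3)] = 1.42×10^7 / 3831 = 3714 m³.
HRT = V/Q = 3714 m³ / 1310 m³·d⁻¹ = 2.835 d × 24 = 68.04 h.

τ ≈ 68.0 h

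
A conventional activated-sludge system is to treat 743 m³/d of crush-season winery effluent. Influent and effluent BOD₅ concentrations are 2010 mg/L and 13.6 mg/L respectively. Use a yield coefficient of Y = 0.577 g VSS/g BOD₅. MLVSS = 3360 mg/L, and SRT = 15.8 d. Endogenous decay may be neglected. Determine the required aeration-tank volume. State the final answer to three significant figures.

V ≈ 4020 m³

Biomass mass balance (decay neglected): V·X = Y·Q·(S₀ − S)·θ_c, so V = 0.577 × 743 × (2010 − 13.6) × 15.8 / 3360 = 4025 m³.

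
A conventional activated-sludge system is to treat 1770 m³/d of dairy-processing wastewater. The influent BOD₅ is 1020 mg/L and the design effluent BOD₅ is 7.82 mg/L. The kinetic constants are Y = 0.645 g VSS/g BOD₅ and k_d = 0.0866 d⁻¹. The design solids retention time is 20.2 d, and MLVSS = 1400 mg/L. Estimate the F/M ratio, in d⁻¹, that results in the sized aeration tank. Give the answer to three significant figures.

F/M ≈ 0.213 d⁻¹

Steady-state biomass mass balance: V·X·(1 + k_d·θ_c) = Y·Q·(S₀ − S)·θ_c, so V = 0.645 × 1770 × (1020 − 7.82) × 20.2 / [1400 × (1 + 0.0866 × 20.2)] = 2.33×10^7 / 3849 = 6064 m³.
F/M = applied load / biomass = Q·S₀/(V·X) = 1770 × 1020 / (6064 × 1400) = 0.2126 d⁻¹.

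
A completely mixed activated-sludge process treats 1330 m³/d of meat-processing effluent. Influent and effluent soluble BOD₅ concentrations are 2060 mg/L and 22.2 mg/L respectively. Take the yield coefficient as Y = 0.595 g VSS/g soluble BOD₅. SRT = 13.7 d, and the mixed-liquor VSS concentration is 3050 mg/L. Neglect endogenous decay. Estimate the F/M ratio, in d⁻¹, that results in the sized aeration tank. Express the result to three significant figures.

F/M ≈ 0.124 d⁻¹

Biomass mass balance (decay neglected): V·X = Y·Q·(S₀ − S)·θ_c, so V = 0.595 × 1330 × (2060 − 22.2) × 13.7 / 3050 = 7244 m³.
F/M = applied load / biomass = Q·S₀/(V·X) = 1330 × 2060 / (7244 × 3050) = 0.1240 d⁻¹.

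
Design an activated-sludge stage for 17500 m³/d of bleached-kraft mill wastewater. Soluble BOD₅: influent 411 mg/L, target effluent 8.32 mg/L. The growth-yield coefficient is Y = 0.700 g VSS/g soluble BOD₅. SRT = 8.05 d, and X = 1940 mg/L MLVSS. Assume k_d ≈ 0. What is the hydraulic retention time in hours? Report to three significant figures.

τ ≈ 28.1 h

With k_d = 0 the design equation reduces to V = Y Q (S₀−S) θ_c / X = 0.700 × 17500 × (411 − 8.32) × 8.05 / 1940 = 20469 m³.
τ = V/Q = 20469/17500 = 1.170 d, or 28.07 h.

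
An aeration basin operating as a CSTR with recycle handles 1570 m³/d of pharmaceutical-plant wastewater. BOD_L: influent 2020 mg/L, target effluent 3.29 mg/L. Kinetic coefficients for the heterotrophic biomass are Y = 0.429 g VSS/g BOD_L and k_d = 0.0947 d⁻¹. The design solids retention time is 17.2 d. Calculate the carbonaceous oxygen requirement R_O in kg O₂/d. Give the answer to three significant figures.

Observed yield with endogenous decay: Y_obs = Y / (1 + k_d·θ_c) = 0.429 / (1 + 0.0947 × 17.2) = 0.429 / 2.629 = 0.1632 g VSS/g BOD_L.
Substrate removed = Q·(S₀ − S) = 1570 m³/d × (2020 − 3.29) g/m³ = 3.17×10^6 g/d = 3166 kg/d.
Net sludge production P_X = 0.1632 × 3166 = 516.7 kg VSS/d.
Carbonaceous O₂ demand = substrate oxidised − cell-mass equivalent = 3166 − 1.42 × 516.7 = 2433 kg O₂/d.

R_O ≈ 2430 kg O₂/d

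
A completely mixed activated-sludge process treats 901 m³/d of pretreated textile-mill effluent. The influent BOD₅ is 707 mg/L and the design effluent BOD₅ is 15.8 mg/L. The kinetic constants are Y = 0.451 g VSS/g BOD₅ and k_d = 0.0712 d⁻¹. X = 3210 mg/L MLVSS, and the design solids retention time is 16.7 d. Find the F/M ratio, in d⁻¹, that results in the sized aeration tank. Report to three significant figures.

Rearranging the biomass balance for a CMAS with decay, V = Y·Q·ΔS·θ_c / [X·(1+k_d θ_c)] = 0.451 × 901 × (707 − 15.8) × 16.7 / [3210 × (1 + 0.0712 × 16.7)] = 4.69×10^6 / 7027 = 667.5 m³.
Food-to-microorganism ratio F/M = Q S₀ / (V X) = 901 × 707 / (667.5 × 3210) = 0.2973 d⁻¹.

F/M ≈ 0.297 d⁻¹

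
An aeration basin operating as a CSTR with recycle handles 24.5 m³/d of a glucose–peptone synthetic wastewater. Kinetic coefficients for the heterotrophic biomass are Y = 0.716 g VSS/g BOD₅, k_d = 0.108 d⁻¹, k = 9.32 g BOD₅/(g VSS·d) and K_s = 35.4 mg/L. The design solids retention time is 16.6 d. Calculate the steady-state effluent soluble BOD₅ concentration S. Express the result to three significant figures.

S ≈ 0.916 mg/L

From the Monod/SRT balance for a CMAS, S = K_s·(1+k_d θ_c)/[θ_c·(Y k − k_d) − 1] = 35.4 × (1 + 0.108 × 16.6) / [16.6 × (0.716 × 9.32 − 0.108) − 1] = 98.87 / 108.0 = 0.9156 mg/L.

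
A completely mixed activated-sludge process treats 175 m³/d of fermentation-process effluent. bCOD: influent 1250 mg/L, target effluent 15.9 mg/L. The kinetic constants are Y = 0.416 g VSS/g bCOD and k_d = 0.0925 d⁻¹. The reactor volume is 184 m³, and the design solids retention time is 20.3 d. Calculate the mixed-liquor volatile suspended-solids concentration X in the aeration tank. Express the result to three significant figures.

From V·X·(1 + k_d·θ_c) = Y·Q·(S₀ − S)·θ_c: X = 0.416 × 175 × (1250 − 15.9) × 20.3 / [184 × (1 + 0.0925 × 20.3)] = 3444 mg/L.

X ≈ 3440 mg/L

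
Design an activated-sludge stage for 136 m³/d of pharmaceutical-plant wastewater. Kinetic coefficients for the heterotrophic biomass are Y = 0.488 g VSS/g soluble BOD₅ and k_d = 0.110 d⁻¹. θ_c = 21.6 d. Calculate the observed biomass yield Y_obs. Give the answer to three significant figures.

Y_obs ≈ 0.145 g VSS/g soluble BOD₅

Y_obs = Y / (1 + k_d θ_c) = 0.488 / (1 + 0.110 × 21.6) = 0.488 / 3.376 = 0.1445.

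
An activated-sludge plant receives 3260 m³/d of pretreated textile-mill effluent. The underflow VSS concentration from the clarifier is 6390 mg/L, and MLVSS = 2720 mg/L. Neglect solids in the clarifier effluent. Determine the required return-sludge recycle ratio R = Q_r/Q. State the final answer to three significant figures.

R ≈ 0.741

Mass balance around the secondary clarifier (neglecting effluent solids): R = X / (X_r − X) = 2720 / (6390 − 2720) = 0.7411.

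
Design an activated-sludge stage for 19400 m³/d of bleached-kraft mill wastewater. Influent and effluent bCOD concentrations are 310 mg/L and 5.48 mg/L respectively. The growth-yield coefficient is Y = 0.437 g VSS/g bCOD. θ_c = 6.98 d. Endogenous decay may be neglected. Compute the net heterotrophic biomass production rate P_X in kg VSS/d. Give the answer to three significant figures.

P_X ≈ 2580 kg VSS/d

No decay correction is needed, so Y_obs = Y = 0.437.
Q·(S₀ − S) = 19400 × (310 − 5.48) × 10⁻³ = 5908 kg/d removed.
Biomass produced: P_X = Y_obs·Q·ΔS = 0.4370 × 5908 ≈ 2582 kg VSS/d.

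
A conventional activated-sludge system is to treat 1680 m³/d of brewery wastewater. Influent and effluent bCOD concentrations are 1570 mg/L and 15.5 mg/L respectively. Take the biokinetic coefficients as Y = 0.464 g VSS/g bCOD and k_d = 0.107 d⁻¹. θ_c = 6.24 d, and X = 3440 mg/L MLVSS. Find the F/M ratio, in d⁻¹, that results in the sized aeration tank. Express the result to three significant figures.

From the SRT design equation V = Y Q (S₀−S) θ_c / [X (1 + k_d θ_c)] = 0.464 × 1680 × (1570 − 15.5) × 6.24 / [3440 × (1 + 0.107 × 6.24)] = 7.56×10^6 / 5737 = 1318 m³.
Food-to-microorganism ratio F/M = Q S₀ / (V X) = 1680 × 1570 / (1318 × 3440) = 0.5817 d⁻¹.

F/M ≈ 0.582 d⁻¹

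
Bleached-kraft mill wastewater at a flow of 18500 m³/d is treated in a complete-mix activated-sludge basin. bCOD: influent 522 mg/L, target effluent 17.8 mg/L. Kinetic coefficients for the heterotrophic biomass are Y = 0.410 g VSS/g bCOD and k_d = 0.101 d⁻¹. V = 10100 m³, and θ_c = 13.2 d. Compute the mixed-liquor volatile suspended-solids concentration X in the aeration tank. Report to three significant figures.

X ≈ 2140 mg/L

Solving the biomass balance for X: X = Y Q (S₀−S) θ_c / [V (1+k_d θ_c)] = 0.410 × 18500 × (522 − 17.8) × 13.2 / [10100 × (1 + 0.101 × 13.2)] = 2142 mg/L.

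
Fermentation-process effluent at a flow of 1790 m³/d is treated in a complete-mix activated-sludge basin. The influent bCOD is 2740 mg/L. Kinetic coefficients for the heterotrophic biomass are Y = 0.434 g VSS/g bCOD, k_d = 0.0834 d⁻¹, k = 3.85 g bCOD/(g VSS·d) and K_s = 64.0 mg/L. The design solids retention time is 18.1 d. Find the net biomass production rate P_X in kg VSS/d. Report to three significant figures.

Effluent substrate depends only on kinetics and SRT: S = K_s(1 + k_d θ_c) / [θ_c(Yk − k_d) − 1] = 64.0 × (1 + 0.0834 × 18.1) / [18.1 × (0.434 × 3.85 − 0.0834) − 1] = 160.6 / 27.73 = 5.791 mg/L.
Y_obs = Y / (1 + k_d θ_c) = 0.434 / (1 + 0.0834 × 18.1) = 0.434 / 2.510 = 0.1729.
ΔS = 2740 − 5.79 = 2734 mg/L, so the substrate removal rate is 1790 × 2734/1000 = 4894 kg bCOD/d.
Biomass produced: P_X = Y_obs·Q·ΔS = 0.1729 × 4894 ≈ 846.4 kg VSS/d.

P_X ≈ 846 kg VSS/d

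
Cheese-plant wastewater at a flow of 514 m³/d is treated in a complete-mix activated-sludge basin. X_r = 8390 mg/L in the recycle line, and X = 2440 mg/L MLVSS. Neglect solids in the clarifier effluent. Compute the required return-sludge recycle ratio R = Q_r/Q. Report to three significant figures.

R ≈ 0.410

Mass balance around the secondary clarifier (neglecting effluent solids): R = X / (X_r − X) = 2440 / (8390 − 2440) = 0.4101.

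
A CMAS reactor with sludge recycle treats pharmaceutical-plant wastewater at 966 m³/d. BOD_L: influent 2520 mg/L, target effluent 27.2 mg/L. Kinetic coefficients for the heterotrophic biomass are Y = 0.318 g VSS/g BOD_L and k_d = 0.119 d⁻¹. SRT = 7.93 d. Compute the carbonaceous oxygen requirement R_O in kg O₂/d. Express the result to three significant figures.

R_O ≈ 1850 kg O₂/d

Y_obs = Y / (1 + k_d θ_c) = 0.318 / (1 + 0.119 × 7.93) = 0.318 / 1.944 = 0.1636.
Substrate removed = Q·(S₀ − S) = 966 m³/d × (2520 − 27.2) g/m³ = 2.41×10^6 g/d = 2408 kg/d.
P_X = Y_obs·Q·(S₀ − S) = 0.1636 × 2408 = 394.0 kg VSS/d.
R_O = Q·ΔS − 1.42 P_X = 2408 − 559.4 = 1849 kg O₂/d.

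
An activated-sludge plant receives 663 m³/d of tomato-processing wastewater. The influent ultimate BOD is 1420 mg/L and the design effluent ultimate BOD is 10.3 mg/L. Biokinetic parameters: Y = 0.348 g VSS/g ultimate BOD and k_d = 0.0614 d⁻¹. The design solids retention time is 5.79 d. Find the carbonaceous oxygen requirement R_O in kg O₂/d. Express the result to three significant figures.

Observed yield with endogenous decay: Y_obs = Y / (1 + k_d·θ_c) = 0.348 / (1 + 0.0614 × 5.79) = 0.348 / 1.356 = 0.2567 g VSS/g ultimate BOD.
Substrate removed = Q·(S₀ − S) = 663 m³/d × (1420 − 10.3) g/m³ = 9.35×10^5 g/d = 934.6 kg/d.
Biomass synthesised: P_X = Y_obs × 934.6 = 239.9 kg VSS/d.
Carbonaceous O₂ demand = substrate oxidised − cell-mass equivalent = 934.6 − 1.42 × 239.9 = 593.9 kg O₂/d.

R_O ≈ 594 kg O₂/d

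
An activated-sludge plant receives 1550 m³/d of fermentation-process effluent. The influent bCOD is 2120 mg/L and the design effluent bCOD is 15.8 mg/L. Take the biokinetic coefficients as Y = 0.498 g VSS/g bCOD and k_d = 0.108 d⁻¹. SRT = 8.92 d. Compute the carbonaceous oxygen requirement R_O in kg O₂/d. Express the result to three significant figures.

R_O ≈ 2090 kg O₂/d

Correct the yield for decay: Y_obs = Y/(1 + k_d θ_c) = 0.498 / (1 + 0.108 × 8.92) = 0.498 / 1.963 = 0.2536.
Q·(S₀ − S) = 1550 × (2120 − 15.8) × 10⁻³ = 3262 kg/d removed.
Biomass synthesised: P_X = Y_obs × 3262 = 827.3 kg VSS/d.
R_O = Q·ΔS − 1.42 P_X = 3262 − 1175 = 2087 kg O₂/d.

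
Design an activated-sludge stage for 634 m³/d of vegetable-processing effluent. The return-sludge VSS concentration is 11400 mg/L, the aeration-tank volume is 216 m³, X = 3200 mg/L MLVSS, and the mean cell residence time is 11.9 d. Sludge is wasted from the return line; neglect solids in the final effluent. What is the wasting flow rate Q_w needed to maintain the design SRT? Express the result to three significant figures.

Wasting from the return line (neglecting effluent solids): Q_w = V·X / (θ_c·X_r) = 216.0 × 3200 / (11.9 × 11400) = 5.095 m³/d.

Q_w ≈ 5.10 m³/d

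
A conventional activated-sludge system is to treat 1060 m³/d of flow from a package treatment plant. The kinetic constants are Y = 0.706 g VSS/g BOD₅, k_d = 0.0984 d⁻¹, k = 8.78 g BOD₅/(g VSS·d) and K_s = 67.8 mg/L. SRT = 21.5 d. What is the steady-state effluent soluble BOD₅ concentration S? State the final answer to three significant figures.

For a completely mixed reactor with recycle the Lawrence–McCarty relation gives S = K_s·(1 + k_d·θ_c) / [θ_c·(Y·k − k_d) − 1] = 67.8 × (1 + 0.0984 × 21.5) / [21.5 × (0.706 × 8.78 − 0.0984) − 1] = 211.2 / 130.2 = 1.623 mg/L.

S ≈ 1.62 mg/L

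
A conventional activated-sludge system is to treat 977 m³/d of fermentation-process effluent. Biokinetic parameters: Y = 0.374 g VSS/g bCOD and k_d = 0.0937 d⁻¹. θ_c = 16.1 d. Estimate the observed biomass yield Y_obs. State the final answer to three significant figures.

The observed yield is Y_obs = Y/(1 + k_d·θ_c) = 0.374 / (1 + 0.0937 × 16.1) = 0.374 / 2.509 = 0.1491 g VSS per g bCOD removed.

Y_obs ≈ 0.149 g VSS/g bCOD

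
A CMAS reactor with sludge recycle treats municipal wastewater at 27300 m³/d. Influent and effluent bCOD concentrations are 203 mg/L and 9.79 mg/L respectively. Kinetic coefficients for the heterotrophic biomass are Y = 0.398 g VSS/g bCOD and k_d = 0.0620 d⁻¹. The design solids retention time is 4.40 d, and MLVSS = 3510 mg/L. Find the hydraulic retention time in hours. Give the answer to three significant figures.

τ ≈ 1.82 h

From the SRT design equation V = Y Q (S₀−S) θ_c / [X (1 + k_d θ_c)] = 0.398 × 27300 × (203 − 9.79) × 4.40 / [3510 × (1 + 0.0620 × 4.40)] = 9.24×10^6 / 4468 = 2068 m³.
Hydraulic retention time τ = V/Q = 2068 / 27300 = 0.07574 d = 1.818 h.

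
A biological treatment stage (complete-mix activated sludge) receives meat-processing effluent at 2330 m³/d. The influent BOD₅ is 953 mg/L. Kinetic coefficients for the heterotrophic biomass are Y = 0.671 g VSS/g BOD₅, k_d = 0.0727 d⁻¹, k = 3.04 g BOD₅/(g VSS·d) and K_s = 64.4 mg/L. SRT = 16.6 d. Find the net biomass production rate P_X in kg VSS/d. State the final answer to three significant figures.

From the Monod/SRT balance for a CMAS, S = K_s·(1+k_d θ_c)/[θ_c·(Y k − k_d) − 1] = 64.4 × (1 + 0.0727 × 16.6) / [16.6 × (0.671 × 3.04 − 0.0727) − 1] = 142.1 / 31.65 = 4.490 mg/L.
Observed yield with endogenous decay: Y_obs = Y / (1 + k_d·θ_c) = 0.671 / (1 + 0.0727 × 16.6) = 0.671 / 2.207 = 0.3041 g VSS/g BOD₅.
Q·(S₀ − S) = 2330 × (953 − 4.49) × 10⁻³ = 2210 kg/d removed.
Biomass produced: P_X = Y_obs·Q·ΔS = 0.3041 × 2210 ≈ 672.0 kg VSS/d.

P_X ≈ 672 kg VSS/d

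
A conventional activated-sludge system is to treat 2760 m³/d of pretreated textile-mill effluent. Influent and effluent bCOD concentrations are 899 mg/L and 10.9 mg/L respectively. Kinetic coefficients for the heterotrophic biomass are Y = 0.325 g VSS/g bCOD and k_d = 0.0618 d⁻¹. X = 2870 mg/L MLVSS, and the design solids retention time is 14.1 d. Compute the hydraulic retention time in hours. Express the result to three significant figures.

τ ≈ 18.2 h

From the SRT design equation V = Y Q (S₀−S) θ_c / [X (1 + k_d θ_c)] = 0.325 × 2760 × (899 − 10.9) × 14.1 / [2870 × (1 + 0.0618 × 14.1)] = 1.12×10^7 / 5371 = 2091 m³.
HRT = V/Q = 2091 m³ / 2760 m³·d⁻¹ = 0.7577 d × 24 = 18.19 h.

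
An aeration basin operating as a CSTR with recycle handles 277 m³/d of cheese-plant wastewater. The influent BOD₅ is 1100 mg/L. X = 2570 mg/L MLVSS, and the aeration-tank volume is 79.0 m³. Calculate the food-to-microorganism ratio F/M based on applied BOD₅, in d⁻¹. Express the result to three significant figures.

Food-to-microorganism ratio F/M = Q S₀ / (V X) = 277 × 1100 / (79.00 × 2570) = 1.501 d⁻¹.

F/M ≈ 1.50 d⁻¹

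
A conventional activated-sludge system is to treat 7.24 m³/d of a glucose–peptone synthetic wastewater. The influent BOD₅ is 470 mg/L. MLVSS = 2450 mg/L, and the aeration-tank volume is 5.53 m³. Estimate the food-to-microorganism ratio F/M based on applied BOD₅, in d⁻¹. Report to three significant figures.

F/M = applied load / biomass = Q·S₀/(V·X) = 7.24 × 470 / (5.530 × 2450) = 0.2512 d⁻¹.

F/M ≈ 0.251 d⁻¹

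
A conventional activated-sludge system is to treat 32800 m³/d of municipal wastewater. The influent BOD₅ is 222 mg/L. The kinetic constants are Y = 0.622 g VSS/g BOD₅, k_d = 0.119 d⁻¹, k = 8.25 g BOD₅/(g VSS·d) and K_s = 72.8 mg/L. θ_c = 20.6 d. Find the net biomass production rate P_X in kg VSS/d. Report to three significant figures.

From the Monod/SRT balance for a CMAS, S = K_s·(1+k_d θ_c)/[θ_c·(Y k − k_d) − 1] = 72.8 × (1 + 0.119 × 20.6) / [20.6 × (0.622 × 8.25 − 0.119) − 1] = 251.3 / 102.3 = 2.457 mg/L.
Y_obs = Y / (1 + k_d θ_c) = 0.622 / (1 + 0.119 × 20.6) = 0.622 / 3.451 = 0.1802.
ΔS = 222 − 2.46 = 219.5 mg/L, so the substrate removal rate is 32800 × 219.5/1000 = 7201 kg BOD₅/d.
P_X = Y_obs · Q(S₀ − S) = 0.1802 × 7201 = 1298 kg VSS/d.

P_X ≈ 1300 kg VSS/d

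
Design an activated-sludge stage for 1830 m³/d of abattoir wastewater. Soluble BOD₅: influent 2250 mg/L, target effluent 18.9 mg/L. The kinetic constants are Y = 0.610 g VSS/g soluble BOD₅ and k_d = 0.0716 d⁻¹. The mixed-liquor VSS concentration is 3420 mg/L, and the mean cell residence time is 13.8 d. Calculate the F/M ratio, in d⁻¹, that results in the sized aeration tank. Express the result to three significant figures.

F/M ≈ 0.238 d⁻¹

From the SRT design equation V = Y Q (S₀−S) θ_c / [X (1 + k_d θ_c)] = 0.610 × 1830 × (2250 − 18.9) × 13.8 / [3420 × (1 + 0.0716 × 13.8)] = 3.44×10^7 / 6799 = 5055 m³.
Food-to-microorganism ratio F/M = Q S₀ / (V X) = 1830 × 2250 / (5055 × 3420) = 0.2382 d⁻¹.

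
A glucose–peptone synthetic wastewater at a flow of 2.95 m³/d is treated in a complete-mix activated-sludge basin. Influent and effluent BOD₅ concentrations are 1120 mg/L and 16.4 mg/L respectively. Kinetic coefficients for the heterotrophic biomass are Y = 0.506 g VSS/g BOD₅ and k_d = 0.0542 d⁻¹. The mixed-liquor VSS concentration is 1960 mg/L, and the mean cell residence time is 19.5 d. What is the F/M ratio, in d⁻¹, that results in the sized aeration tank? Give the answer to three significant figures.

F/M ≈ 0.212 d⁻¹

Steady-state biomass mass balance: V·X·(1 + k_d·θ_c) = Y·Q·(S₀ − S)·θ_c, so V = 0.506 × 2.95 × (1120 − 16.4) × 19.5 / [1960 × (1 + 0.0542 × 19.5)] = 3.21×10^4 / 4032 = 7.968 m³.
F/M = Q·S₀ / (V·X) = 2.95 × 1120 / (7.968 × 1960) = 0.2116 g BOD₅·(g VSS·d)⁻¹.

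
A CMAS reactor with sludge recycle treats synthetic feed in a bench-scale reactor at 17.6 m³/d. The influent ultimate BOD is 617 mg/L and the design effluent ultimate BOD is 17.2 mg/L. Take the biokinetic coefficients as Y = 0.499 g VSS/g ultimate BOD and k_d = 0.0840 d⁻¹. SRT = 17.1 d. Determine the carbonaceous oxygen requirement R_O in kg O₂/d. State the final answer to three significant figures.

The observed yield is Y_obs = Y/(1 + k_d·θ_c) = 0.499 / (1 + 0.0840 × 17.1) = 0.499 / 2.436 = 0.2048 g VSS per g ultimate BOD removed.
Mass of ultimate BOD removed per day: Q(S₀ − S) = 17.6 × 599.8 g/m³ = 10.56 kg/d.
P_X = Y_obs·Q·(S₀ − S) = 0.2048 × 10.56 = 2.162 kg VSS/d.
Carbonaceous O₂ demand = substrate oxidised − cell-mass equivalent = 10.56 − 1.42 × 2.162 = 7.486 kg O₂/d.

R_O ≈ 7.49 kg O₂/d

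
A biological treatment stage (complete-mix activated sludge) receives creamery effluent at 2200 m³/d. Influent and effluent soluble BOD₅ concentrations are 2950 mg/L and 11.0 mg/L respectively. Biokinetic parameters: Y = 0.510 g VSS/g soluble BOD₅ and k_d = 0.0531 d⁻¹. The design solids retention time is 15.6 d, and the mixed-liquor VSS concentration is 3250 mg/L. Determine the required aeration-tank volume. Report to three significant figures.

From the SRT design equation V = Y Q (S₀−S) θ_c / [X (1 + k_d θ_c)] = 0.510 × 2200 × (2950 − 11.0) × 15.6 / [3250 × (1 + 0.0531 × 15.6)] = 5.14×10^7 / 5942 = 8657 m³.

V ≈ 8660 m³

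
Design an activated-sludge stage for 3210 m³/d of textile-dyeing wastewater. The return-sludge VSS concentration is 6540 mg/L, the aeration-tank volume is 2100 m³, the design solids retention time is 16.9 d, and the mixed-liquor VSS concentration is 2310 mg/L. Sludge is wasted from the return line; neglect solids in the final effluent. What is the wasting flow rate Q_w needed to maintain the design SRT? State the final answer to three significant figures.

Q_w = (V·X)/(θ_c X_r) = 2100 × 2310 / (16.9 × 6540) = 43.89 m³/d.

Q_w ≈ 43.9 m³/d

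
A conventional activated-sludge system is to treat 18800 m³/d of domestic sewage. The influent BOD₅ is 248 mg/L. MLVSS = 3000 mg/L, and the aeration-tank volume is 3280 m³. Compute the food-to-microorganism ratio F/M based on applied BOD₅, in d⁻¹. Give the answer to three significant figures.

Food-to-microorganism ratio F/M = Q S₀ / (V X) = 18800 × 248 / (3280 × 3000) = 0.4738 d⁻¹.

F/M ≈ 0.474 d⁻¹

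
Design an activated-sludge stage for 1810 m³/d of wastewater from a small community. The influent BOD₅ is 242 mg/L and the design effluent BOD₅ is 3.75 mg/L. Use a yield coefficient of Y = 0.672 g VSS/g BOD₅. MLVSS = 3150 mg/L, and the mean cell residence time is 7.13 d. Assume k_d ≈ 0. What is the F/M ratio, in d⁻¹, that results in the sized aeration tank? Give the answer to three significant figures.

F/M ≈ 0.212 d⁻¹

With k_d = 0 the design equation reduces to V = Y Q (S₀−S) θ_c / X = 0.672 × 1810 × (242 − 3.75) × 7.13 / 3150 = 655.9 m³.
F/M = Q·S₀ / (V·X) = 1810 × 242 / (655.9 × 3150) = 0.2120 g BOD₅·(g VSS·d)⁻¹.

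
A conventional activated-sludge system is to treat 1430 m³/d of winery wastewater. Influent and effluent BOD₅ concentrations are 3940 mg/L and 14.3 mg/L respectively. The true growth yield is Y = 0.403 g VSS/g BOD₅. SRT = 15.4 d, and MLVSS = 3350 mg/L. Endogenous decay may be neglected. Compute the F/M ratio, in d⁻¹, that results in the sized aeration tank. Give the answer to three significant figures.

F/M ≈ 0.162 d⁻¹

Biomass mass balance (decay neglected): V·X = Y·Q·(S₀ − S)·θ_c, so V = 0.403 × 1430 × (3940 − 14.3) × 15.4 / 3350 = 10400 m³.
F/M = applied load / biomass = Q·S₀/(V·X) = 1430 × 3940 / (10400 × 3350) = 0.1617 d⁻¹.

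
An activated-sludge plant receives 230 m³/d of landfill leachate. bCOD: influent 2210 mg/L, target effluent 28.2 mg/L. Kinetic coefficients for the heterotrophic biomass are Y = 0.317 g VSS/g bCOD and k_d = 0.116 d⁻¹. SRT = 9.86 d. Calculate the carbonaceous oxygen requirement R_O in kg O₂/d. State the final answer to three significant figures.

R_O ≈ 396 kg O₂/d

Correct the yield for decay: Y_obs = Y/(1 + k_d θ_c) = 0.317 / (1 + 0.116 × 9.86) = 0.317 / 2.144 = 0.1479.
Q·(S₀ − S) = 230 × (2210 − 28.2) × 10⁻³ = 501.8 kg/d removed.
Biomass synthesised: P_X = Y_obs × 501.8 = 74.20 kg VSS/d.
Carbonaceous O₂ demand = substrate oxidised − cell-mass equivalent = 501.8 − 1.42 × 74.20 = 396.4 kg O₂/d.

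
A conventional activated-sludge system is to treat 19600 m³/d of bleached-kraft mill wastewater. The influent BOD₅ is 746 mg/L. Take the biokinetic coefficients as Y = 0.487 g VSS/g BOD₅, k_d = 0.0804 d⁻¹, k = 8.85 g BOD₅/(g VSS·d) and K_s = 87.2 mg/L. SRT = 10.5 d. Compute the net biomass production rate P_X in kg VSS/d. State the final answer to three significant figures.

From the Monod/SRT balance for a CMAS, S = K_s·(1+k_d θ_c)/[θ_c·(Y k − k_d) − 1] = 87.2 × (1 + 0.0804 × 10.5) / [10.5 × (0.487 × 8.85 − 0.0804) − 1] = 160.8 / 43.41 = 3.705 mg/L.
The observed yield is Y_obs = Y/(1 + k_d·θ_c) = 0.487 / (1 + 0.0804 × 10.5) = 0.487 / 1.844 = 0.2641 g VSS per g BOD₅ removed.
Q·(S₀ − S) = 19600 × (746 − 3.70) × 10⁻³ = 14549 kg/d removed.
So the net sludge growth is P_X = 0.2641 × 14549 = 3842 kg VSS/d.

P_X ≈ 3840 kg VSS/d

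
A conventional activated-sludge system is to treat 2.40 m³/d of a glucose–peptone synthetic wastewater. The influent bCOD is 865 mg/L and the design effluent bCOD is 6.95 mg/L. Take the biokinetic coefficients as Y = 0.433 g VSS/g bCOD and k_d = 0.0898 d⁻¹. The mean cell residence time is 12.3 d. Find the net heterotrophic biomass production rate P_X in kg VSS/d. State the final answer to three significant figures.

Y_obs = Y / (1 + k_d θ_c) = 0.433 / (1 + 0.0898 × 12.3) = 0.433 / 2.105 = 0.2057.
ΔS = 865 − 6.95 = 858.0 mg/L, so the substrate removal rate is 2.40 × 858.0/1000 = 2.059 kg bCOD/d.
Biomass produced: P_X = Y_obs·Q·ΔS = 0.2057 × 2.059 ≈ 0.4237 kg VSS/d.

P_X ≈ 0.424 kg VSS/d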